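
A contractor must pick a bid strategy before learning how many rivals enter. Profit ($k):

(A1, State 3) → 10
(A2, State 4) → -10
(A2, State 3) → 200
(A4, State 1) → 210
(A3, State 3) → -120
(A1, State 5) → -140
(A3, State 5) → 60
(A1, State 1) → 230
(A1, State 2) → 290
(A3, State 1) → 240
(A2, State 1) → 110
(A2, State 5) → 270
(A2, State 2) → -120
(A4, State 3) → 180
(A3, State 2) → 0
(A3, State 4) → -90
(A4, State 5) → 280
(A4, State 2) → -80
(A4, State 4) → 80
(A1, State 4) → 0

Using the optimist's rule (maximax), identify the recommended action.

A1

Row maxima: A1=290, A2=270, A3=240, A4=280
Best best-case = 290 → A1.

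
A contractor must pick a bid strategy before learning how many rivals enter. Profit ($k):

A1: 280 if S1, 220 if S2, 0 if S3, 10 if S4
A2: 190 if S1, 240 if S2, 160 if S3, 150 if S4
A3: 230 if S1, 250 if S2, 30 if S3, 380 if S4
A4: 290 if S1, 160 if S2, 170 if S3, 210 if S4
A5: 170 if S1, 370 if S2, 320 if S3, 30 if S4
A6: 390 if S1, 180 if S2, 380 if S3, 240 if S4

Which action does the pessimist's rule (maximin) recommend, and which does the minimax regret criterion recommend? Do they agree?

Row minima: A1=0, A2=150, A3=30, A4=160, A5=30, A6=180
Best worst-case = 180 → A6.
Column bests: S1=390, S2=370, S3=380, S4=380.
A1 regrets: 110, 150, 380, 370 → max 380
A2 regrets: 200, 130, 220, 230 → max 230
A3 regrets: 160, 120, 350, 0 → max 350
A4 regrets: 100, 210, 210, 170 → max 210
A5 regrets: 220, 0, 60, 350 → max 350
A6 regrets: 0, 190, 0, 140 → max 190
Smallest max regret = 190 → A6.

maximin → A6; minimax regret → A6 (agree)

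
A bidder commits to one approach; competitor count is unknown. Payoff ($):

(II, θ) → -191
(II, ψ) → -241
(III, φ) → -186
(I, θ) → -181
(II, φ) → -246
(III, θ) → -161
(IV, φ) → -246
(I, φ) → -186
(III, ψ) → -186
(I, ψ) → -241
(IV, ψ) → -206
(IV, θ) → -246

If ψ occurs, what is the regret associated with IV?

Best payoff under ψ is -186.
Regret = -186 − (-206) = 20.

20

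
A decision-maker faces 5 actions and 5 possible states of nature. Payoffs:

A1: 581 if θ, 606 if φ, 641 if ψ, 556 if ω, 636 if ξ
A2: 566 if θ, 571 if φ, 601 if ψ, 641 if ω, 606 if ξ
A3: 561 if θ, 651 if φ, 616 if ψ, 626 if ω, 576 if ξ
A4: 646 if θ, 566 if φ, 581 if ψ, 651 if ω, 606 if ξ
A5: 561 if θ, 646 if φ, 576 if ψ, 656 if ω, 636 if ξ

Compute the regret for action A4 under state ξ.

30

Best payoff under ξ is 636.
Regret = 636 − 606 = 30.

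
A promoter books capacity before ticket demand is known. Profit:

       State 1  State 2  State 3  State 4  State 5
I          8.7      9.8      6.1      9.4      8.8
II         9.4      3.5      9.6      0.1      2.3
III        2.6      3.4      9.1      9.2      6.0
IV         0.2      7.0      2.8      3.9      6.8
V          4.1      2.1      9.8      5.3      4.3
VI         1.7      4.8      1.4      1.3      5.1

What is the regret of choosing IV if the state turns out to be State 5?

Best payoff under State 5 is 8.8.
Regret = 8.8 − 6.8 = 2.0.

2.0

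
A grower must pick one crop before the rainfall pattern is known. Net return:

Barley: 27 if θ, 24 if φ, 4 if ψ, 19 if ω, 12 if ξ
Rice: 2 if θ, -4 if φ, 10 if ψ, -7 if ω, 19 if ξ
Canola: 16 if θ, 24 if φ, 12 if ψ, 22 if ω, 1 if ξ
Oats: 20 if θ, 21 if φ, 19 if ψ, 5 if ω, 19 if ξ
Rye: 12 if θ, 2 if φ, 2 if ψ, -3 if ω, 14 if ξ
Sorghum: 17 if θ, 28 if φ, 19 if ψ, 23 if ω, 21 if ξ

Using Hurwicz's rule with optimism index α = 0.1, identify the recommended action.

Sorghum

Barley: 0.1·27 + 0.9·4 = 6.3
Rice: 0.1·19 + 0.9·(-7) = -4.4
Canola: 0.1·24 + 0.9·1 = 3.3
Oats: 0.1·21 + 0.9·5 = 6.6
Rye: 0.1·14 + 0.9·(-3) = -1.3
Sorghum: 0.1·28 + 0.9·17 = 18.1
Highest Hurwicz score = 18.1 → Sorghum.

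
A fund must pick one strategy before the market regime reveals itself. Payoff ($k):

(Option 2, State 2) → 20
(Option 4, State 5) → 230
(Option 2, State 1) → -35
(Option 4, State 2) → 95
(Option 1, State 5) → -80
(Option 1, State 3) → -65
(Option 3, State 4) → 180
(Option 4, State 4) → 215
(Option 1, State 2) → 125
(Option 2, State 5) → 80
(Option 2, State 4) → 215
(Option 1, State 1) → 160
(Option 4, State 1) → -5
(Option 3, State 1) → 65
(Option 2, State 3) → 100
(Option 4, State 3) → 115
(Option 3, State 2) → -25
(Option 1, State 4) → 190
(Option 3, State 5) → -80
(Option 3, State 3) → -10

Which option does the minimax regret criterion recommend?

Column bests: State 1=160, State 2=125, State 3=115, State 4=215, State 5=230.
Option 1 regrets: 0, 0, 180, 25, 310 → max 310
Option 2 regrets: 195, 105, 15, 0, 150 → max 195
Option 3 regrets: 95, 150, 125, 35, 310 → max 310
Option 4 regrets: 165, 30, 0, 0, 0 → max 165
Smallest max regret = 165 → Option 4.

Option 4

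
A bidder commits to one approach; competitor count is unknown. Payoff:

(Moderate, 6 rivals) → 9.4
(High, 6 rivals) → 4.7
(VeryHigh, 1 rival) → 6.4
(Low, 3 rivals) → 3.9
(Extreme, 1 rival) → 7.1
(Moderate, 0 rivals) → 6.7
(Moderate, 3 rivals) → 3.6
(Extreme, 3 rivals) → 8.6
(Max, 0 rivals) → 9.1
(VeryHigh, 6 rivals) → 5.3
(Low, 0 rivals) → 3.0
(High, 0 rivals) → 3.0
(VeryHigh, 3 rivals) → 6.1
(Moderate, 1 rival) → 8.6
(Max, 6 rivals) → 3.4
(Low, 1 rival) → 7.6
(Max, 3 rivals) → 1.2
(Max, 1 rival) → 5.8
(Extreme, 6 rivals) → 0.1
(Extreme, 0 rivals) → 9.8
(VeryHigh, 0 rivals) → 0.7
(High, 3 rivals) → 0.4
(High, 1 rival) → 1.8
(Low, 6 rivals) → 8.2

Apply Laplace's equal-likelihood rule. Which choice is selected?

Moderate

Row averages: Low=5.675, Moderate=7.075, High=2.475, VeryHigh=4.625, Extreme=6.4, Max=4.875
Highest average = 7.075 → Moderate.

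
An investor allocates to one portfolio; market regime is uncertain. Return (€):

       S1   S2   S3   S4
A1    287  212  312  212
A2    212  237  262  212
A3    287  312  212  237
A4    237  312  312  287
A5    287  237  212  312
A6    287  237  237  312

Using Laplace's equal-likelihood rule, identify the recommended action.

Row averages: A1=255.75, A2=230.75, A3=262, A4=287, A5=262, A6=268.25
Highest average = 287 → A4.

A4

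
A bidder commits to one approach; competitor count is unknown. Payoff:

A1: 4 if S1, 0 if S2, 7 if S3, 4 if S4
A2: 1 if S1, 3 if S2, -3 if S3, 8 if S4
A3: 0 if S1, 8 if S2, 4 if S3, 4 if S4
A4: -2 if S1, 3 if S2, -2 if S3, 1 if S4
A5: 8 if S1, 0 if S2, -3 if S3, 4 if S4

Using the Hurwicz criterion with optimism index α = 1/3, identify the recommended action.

A3

A1: 1/3·7 + 2/3·0 = 7/3
A2: 1/3·8 + 2/3·(-3) = 2/3
A3: 1/3·8 + 2/3·0 = 8/3
A4: 1/3·3 + 2/3·(-2) = -1/3
A5: 1/3·8 + 2/3·(-3) = 2/3
Highest Hurwicz score = 8/3 → A3.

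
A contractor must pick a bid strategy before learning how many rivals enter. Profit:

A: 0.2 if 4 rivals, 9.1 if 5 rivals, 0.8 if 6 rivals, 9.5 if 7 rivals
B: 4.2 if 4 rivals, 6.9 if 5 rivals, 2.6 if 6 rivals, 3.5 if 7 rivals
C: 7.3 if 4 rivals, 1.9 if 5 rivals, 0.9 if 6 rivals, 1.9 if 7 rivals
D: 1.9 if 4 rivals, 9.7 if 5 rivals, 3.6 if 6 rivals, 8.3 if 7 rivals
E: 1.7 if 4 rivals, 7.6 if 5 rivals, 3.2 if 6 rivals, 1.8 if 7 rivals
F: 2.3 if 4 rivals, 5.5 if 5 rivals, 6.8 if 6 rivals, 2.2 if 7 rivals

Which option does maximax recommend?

D

Row maxima: A=9.5, B=6.9, C=7.3, D=9.7, E=7.6, F=6.8
Best best-case = 9.7 → D.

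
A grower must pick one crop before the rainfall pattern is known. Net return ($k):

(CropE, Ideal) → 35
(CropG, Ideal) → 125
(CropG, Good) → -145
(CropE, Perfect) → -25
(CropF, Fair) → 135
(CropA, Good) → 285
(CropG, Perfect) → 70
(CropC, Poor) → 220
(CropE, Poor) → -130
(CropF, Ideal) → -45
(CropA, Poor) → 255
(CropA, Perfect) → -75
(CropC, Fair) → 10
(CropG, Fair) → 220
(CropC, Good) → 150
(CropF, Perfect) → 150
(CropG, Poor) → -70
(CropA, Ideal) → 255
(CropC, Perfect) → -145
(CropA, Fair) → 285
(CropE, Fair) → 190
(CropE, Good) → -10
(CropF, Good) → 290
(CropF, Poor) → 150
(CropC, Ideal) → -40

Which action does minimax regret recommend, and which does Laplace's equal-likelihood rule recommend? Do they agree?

Column bests: Poor=255, Fair=285, Good=290, Ideal=255, Perfect=150.
CropE regrets: 385, 95, 300, 220, 175 → max 385
CropG regrets: 325, 65, 435, 130, 80 → max 435
CropC regrets: 35, 275, 140, 295, 295 → max 295
CropF regrets: 105, 150, 0, 300, 0 → max 300
CropA regrets: 0, 0, 5, 0, 225 → max 225
Smallest max regret = 225 → CropA.
Row averages: CropE=12, CropG=40, CropC=39, CropF=136, CropA=201
Highest average = 201 → CropA.

minimax regret → CropA; laplace → CropA (agree)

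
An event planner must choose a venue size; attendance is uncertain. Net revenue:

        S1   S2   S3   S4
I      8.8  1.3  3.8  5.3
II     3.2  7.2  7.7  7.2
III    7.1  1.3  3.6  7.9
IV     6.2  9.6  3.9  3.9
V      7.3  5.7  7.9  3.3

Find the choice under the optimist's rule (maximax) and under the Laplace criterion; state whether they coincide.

Row maxima: I=8.8, II=7.7, III=7.9, IV=9.6, V=7.9
Best best-case = 9.6 → IV.
Row averages: I=4.8, II=6.325, III=4.975, IV=5.9, V=6.05
Highest average = 6.325 → II.

maximax → IV; laplace → II (disagree)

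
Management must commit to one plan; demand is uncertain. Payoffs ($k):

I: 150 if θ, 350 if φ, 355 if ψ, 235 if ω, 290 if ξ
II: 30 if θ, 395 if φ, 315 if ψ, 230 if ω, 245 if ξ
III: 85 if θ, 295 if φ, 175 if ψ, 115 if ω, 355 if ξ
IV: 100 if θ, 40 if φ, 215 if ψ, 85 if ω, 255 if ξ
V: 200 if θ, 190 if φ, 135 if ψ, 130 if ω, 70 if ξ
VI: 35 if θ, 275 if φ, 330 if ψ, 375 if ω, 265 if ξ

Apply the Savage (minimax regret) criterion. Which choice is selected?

Column bests: θ=200, φ=395, ψ=355, ω=375, ξ=355.
I regrets: 50, 45, 0, 140, 65 → max 140
II regrets: 170, 0, 40, 145, 110 → max 170
III regrets: 115, 100, 180, 260, 0 → max 260
IV regrets: 100, 355, 140, 290, 100 → max 355
V regrets: 0, 205, 220, 245, 285 → max 285
VI regrets: 165, 120, 25, 0, 90 → max 165
Smallest max regret = 140 → I.

I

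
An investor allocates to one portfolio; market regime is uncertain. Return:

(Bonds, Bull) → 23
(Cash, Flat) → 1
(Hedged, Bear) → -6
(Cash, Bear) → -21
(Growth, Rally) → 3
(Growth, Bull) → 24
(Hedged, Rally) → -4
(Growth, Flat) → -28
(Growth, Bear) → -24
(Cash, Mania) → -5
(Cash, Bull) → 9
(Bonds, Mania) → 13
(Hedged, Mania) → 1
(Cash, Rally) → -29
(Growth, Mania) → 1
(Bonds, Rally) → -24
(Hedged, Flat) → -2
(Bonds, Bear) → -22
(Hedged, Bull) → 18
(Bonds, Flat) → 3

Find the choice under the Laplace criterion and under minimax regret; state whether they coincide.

laplace → Hedged; minimax regret → Hedged (agree)

Row averages: Bonds=-1.4, Growth=-4.8, Cash=-9, Hedged=1.4
Highest average = 1.4 → Hedged.
Column bests: Bear=-6, Flat=3, Bull=24, Rally=3, Mania=13.
Bonds regrets: 16, 0, 1, 27, 0 → max 27
Growth regrets: 18, 31, 0, 0, 12 → max 31
Cash regrets: 15, 2, 15, 32, 18 → max 32
Hedged regrets: 0, 5, 6, 7, 12 → max 12
Smallest max regret = 12 → Hedged.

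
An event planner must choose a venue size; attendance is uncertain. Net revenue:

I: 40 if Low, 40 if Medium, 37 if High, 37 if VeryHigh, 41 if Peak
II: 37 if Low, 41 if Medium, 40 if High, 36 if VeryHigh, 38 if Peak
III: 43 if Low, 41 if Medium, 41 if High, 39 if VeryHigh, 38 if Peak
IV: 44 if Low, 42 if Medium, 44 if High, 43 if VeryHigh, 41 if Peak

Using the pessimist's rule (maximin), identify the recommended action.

Row minima: I=37, II=36, III=38, IV=41
Best worst-case = 41 → IV.

IV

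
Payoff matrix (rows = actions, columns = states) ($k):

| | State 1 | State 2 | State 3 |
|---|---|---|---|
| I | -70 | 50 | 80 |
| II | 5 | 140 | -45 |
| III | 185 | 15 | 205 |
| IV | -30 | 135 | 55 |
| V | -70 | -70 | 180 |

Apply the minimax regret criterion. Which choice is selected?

III

Column bests: State 1=185, State 2=140, State 3=205.
I regrets: 255, 90, 125 → max 255
II regrets: 180, 0, 250 → max 250
III regrets: 0, 125, 0 → max 125
IV regrets: 215, 5, 150 → max 215
V regrets: 255, 210, 25 → max 255
Smallest max regret = 125 → III.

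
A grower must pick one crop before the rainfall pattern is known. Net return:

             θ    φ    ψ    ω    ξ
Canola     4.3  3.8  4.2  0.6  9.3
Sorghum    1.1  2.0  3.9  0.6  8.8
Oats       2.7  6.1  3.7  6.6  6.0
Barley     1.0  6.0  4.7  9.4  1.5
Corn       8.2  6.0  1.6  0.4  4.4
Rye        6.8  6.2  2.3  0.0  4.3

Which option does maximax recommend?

Row maxima: Canola=9.3, Sorghum=8.8, Oats=6.6, Barley=9.4, Corn=8.2, Rye=6.8
Best best-case = 9.4 → Barley.

Barley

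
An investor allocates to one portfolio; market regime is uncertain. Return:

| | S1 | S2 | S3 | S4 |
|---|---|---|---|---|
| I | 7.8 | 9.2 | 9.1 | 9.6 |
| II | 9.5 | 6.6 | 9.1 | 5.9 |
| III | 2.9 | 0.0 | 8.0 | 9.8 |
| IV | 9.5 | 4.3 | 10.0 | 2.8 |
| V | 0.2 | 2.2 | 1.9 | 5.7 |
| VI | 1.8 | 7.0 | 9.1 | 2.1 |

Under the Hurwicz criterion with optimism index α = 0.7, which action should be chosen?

I: 0.7·9.6 + 0.3·7.8 = 9.06
II: 0.7·9.5 + 0.3·5.9 = 8.42
III: 0.7·9.8 + 0.3·0.0 = 6.86
IV: 0.7·10.0 + 0.3·2.8 = 7.84
V: 0.7·5.7 + 0.3·0.2 = 4.05
VI: 0.7·9.1 + 0.3·1.8 = 6.91
Highest Hurwicz score = 9.06 → I.

I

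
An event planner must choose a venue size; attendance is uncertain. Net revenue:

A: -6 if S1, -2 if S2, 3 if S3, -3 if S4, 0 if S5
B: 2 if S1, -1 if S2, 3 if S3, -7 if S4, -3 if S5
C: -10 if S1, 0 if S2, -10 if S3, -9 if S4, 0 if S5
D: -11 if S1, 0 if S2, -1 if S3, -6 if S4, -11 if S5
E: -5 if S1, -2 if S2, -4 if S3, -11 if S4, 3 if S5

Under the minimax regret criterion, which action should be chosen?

Column bests: S1=2, S2=0, S3=3, S4=-3, S5=3.
A regrets: 8, 2, 0, 0, 3 → max 8
B regrets: 0, 1, 0, 4, 6 → max 6
C regrets: 12, 0, 13, 6, 3 → max 13
D regrets: 13, 0, 4, 3, 14 → max 14
E regrets: 7, 2, 7, 8, 0 → max 8
Smallest max regret = 6 → B.

B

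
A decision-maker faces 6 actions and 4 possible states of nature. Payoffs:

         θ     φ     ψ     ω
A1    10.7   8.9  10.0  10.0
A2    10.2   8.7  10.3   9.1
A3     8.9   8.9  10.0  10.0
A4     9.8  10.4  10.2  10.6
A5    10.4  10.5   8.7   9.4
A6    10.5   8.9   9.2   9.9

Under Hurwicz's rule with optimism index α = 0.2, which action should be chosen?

A1: 0.2·10.7 + 0.8·8.9 = 9.26
A2: 0.2·10.3 + 0.8·8.7 = 9.02
A3: 0.2·10.0 + 0.8·8.9 = 9.12
A4: 0.2·10.6 + 0.8·9.8 = 9.96
A5: 0.2·10.5 + 0.8·8.7 = 9.06
A6: 0.2·10.5 + 0.8·8.9 = 9.22
Highest Hurwicz score = 9.96 → A4.

A4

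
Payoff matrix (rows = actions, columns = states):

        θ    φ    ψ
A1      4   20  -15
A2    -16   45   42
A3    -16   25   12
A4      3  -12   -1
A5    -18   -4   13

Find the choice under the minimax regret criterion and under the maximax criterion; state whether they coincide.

Column bests: θ=4, φ=45, ψ=42.
A1 regrets: 0, 25, 57 → max 57
A2 regrets: 20, 0, 0 → max 20
A3 regrets: 20, 20, 30 → max 30
A4 regrets: 1, 57, 43 → max 57
A5 regrets: 22, 49, 29 → max 49
Smallest max regret = 20 → A2.
Row maxima: A1=20, A2=45, A3=25, A4=3, A5=13
Best best-case = 45 → A2.

minimax regret → A2; maximax → A2 (agree)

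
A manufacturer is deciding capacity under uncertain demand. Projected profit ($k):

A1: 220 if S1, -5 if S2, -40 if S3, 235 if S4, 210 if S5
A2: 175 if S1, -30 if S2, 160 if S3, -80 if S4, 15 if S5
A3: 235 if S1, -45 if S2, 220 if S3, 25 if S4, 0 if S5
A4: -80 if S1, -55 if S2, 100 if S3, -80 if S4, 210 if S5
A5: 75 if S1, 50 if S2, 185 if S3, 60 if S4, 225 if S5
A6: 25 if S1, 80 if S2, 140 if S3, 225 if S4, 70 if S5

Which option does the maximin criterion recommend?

Row minima: A1=-40, A2=-80, A3=-45, A4=-80, A5=50, A6=25
Best worst-case = 50 → A5.

A5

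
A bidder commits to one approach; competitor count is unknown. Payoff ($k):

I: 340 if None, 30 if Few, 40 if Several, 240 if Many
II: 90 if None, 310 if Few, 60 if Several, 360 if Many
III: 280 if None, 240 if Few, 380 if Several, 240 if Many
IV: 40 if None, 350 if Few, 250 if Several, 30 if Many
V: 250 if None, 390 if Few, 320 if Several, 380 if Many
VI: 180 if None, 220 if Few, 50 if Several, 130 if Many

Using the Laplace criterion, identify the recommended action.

Row averages: I=162.5, II=205, III=285, IV=167.5, V=335, VI=145
Highest average = 335 → V.

V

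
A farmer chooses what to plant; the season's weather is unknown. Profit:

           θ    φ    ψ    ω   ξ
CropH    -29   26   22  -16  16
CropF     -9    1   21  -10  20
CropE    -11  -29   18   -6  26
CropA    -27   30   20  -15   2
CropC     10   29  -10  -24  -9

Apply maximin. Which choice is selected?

CropF

Row minima: CropH=-29, CropF=-10, CropE=-29, CropA=-27, CropC=-24
Best worst-case = -10 → CropF.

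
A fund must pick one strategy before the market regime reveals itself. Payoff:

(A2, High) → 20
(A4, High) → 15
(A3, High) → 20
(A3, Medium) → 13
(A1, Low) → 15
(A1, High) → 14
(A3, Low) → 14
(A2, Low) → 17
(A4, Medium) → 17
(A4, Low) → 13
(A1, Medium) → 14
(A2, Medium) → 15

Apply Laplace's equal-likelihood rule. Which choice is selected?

Row averages: A1=43/3, A2=52/3, A3=47/3, A4=15
Highest average = 52/3 → A2.

A2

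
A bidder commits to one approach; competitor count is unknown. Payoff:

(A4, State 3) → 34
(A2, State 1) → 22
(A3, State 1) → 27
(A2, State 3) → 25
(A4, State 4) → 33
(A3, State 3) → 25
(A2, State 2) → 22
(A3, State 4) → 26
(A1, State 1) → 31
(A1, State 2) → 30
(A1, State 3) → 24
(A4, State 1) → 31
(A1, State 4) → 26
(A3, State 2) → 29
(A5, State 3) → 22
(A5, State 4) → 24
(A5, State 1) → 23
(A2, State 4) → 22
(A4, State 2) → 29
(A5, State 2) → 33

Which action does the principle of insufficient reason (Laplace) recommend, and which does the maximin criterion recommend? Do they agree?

Row averages: A1=27.75, A2=22.75, A3=26.75, A4=31.75, A5=25.5
Highest average = 31.75 → A4.
Row minima: A1=24, A2=22, A3=25, A4=29, A5=22
Best worst-case = 29 → A4.

laplace → A4; maximin → A4 (agree)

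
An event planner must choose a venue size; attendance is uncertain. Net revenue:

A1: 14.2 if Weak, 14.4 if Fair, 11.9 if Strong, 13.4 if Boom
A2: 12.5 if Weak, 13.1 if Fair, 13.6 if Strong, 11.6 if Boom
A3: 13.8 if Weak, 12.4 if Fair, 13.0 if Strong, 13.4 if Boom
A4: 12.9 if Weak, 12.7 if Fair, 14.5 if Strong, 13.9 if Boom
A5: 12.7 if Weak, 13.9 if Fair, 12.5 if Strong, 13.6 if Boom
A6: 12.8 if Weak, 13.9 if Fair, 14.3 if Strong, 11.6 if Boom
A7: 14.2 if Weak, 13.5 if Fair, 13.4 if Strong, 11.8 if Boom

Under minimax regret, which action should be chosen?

Column bests: Weak=14.2, Fair=14.4, Strong=14.5, Boom=13.9.
A1 regrets: 0.0, 0.0, 2.6, 0.5 → max 2.6
A2 regrets: 1.7, 1.3, 0.9, 2.3 → max 2.3
A3 regrets: 0.4, 2.0, 1.5, 0.5 → max 2.0
A4 regrets: 1.3, 1.7, 0.0, 0.0 → max 1.7
A5 regrets: 1.5, 0.5, 2.0, 0.3 → max 2.0
A6 regrets: 1.4, 0.5, 0.2, 2.3 → max 2.3
A7 regrets: 0.0, 0.9, 1.1, 2.1 → max 2.1
Smallest max regret = 1.7 → A4.

A4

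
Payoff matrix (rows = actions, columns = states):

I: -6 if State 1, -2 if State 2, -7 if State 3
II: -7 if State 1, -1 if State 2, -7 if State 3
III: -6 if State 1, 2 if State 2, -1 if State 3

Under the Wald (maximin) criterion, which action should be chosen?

Row minima: I=-7, II=-7, III=-6
Best worst-case = -6 → III.

III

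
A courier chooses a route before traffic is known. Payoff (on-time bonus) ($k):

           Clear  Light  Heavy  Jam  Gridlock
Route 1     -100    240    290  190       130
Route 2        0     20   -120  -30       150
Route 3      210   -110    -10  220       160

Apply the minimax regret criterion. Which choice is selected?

Route 1

Column bests: Clear=210, Light=240, Heavy=290, Jam=220, Gridlock=160.
Route 1 regrets: 310, 0, 0, 30, 30 → max 310
Route 2 regrets: 210, 220, 410, 250, 10 → max 410
Route 3 regrets: 0, 350, 300, 0, 0 → max 350
Smallest max regret = 310 → Route 1.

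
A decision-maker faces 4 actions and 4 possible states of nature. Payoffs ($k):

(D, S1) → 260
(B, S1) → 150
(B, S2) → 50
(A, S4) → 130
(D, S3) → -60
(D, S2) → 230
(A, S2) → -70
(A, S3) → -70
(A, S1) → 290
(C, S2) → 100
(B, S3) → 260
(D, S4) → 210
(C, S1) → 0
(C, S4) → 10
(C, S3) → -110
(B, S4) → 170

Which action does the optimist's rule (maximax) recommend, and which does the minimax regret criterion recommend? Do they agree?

Row maxima: A=290, B=260, C=100, D=260
Best best-case = 290 → A.
Column bests: S1=290, S2=230, S3=260, S4=210.
A regrets: 0, 300, 330, 80 → max 330
B regrets: 140, 180, 0, 40 → max 180
C regrets: 290, 130, 370, 200 → max 370
D regrets: 30, 0, 320, 0 → max 320
Smallest max regret = 180 → B.

maximax → A; minimax regret → B (disagree)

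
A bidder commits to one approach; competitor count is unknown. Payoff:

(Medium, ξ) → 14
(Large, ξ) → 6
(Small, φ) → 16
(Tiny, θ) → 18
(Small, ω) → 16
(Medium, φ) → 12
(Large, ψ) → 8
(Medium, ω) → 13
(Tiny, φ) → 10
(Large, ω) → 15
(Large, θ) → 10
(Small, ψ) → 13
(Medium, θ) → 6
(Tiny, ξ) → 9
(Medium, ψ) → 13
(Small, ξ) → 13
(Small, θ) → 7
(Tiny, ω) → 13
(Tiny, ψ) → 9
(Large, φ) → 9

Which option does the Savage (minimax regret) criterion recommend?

Tiny

Column bests: θ=18, φ=16, ψ=13, ω=16, ξ=14.
Tiny regrets: 0, 6, 4, 3, 5 → max 6
Small regrets: 11, 0, 0, 0, 1 → max 11
Medium regrets: 12, 4, 0, 3, 0 → max 12
Large regrets: 8, 7, 5, 1, 8 → max 8
Smallest max regret = 6 → Tiny.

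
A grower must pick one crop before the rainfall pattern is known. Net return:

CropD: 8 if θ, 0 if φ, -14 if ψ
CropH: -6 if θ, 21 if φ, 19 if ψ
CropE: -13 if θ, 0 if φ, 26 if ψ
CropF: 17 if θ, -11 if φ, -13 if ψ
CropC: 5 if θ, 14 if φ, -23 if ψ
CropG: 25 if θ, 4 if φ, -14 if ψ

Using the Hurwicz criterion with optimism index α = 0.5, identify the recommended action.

CropH

CropD: 0.5·8 + 0.5·(-14) = -3
CropH: 0.5·21 + 0.5·(-6) = 7.5
CropE: 0.5·26 + 0.5·(-13) = 6.5
CropF: 0.5·17 + 0.5·(-13) = 2
CropC: 0.5·14 + 0.5·(-23) = -4.5
CropG: 0.5·25 + 0.5·(-14) = 5.5
Highest Hurwicz score = 7.5 → CropH.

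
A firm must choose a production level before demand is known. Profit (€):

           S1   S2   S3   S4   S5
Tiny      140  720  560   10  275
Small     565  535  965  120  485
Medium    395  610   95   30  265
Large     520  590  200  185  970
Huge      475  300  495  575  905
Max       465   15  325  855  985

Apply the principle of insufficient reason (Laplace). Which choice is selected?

Huge

Row averages: Tiny=341, Small=534, Medium=279, Large=493, Huge=550, Max=529
Highest average = 550 → Huge.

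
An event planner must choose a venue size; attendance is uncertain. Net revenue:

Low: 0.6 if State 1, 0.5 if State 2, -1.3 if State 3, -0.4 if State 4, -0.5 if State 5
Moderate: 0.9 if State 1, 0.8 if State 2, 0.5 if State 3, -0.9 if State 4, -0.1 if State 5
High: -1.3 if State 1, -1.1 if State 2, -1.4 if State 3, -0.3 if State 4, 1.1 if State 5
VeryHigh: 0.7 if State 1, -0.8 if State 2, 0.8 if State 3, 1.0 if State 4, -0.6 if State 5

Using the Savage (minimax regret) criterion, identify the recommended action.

Column bests: State 1=0.9, State 2=0.8, State 3=0.8, State 4=1.0, State 5=1.1.
Low regrets: 0.3, 0.3, 2.1, 1.4, 1.6 → max 2.1
Moderate regrets: 0.0, 0.0, 0.3, 1.9, 1.2 → max 1.9
High regrets: 2.2, 1.9, 2.2, 1.3, 0.0 → max 2.2
VeryHigh regrets: 0.2, 1.6, 0.0, 0.0, 1.7 → max 1.7
Smallest max regret = 1.7 → VeryHigh.

VeryHigh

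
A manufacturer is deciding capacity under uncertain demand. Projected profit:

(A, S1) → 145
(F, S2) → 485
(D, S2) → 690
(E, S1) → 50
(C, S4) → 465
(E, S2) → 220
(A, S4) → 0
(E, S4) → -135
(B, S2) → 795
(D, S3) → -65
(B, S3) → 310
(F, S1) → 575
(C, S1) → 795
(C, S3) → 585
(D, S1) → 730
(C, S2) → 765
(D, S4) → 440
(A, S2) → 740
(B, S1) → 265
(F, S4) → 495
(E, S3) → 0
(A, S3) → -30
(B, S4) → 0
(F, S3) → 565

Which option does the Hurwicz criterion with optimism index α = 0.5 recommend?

A: 0.5·740 + 0.5·(-30) = 355
B: 0.5·795 + 0.5·0 = 397.5
C: 0.5·795 + 0.5·465 = 630
D: 0.5·730 + 0.5·(-65) = 332.5
E: 0.5·220 + 0.5·(-135) = 42.5
F: 0.5·575 + 0.5·485 = 530
Highest Hurwicz score = 630 → C.

C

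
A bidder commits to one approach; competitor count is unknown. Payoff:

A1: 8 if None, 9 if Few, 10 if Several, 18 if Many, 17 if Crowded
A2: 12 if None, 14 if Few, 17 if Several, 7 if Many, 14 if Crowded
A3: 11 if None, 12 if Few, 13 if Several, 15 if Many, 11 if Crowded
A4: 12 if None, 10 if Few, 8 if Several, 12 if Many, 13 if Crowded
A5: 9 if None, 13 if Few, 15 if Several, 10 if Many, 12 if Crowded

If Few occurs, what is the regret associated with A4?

Best payoff under Few is 14.
Regret = 14 − 10 = 4.

4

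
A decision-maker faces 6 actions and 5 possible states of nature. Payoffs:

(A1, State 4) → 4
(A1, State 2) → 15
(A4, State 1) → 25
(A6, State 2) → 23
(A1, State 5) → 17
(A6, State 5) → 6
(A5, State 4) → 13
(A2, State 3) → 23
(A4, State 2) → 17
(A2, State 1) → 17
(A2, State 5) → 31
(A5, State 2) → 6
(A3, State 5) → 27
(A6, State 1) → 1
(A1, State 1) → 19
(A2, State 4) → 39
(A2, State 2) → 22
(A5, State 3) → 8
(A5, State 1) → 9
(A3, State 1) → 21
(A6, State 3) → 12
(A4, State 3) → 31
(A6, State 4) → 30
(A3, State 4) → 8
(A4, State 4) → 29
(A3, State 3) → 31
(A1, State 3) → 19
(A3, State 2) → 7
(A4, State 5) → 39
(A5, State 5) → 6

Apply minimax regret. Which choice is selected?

Column bests: State 1=25, State 2=23, State 3=31, State 4=39, State 5=39.
A1 regrets: 6, 8, 12, 35, 22 → max 35
A2 regrets: 8, 1, 8, 0, 8 → max 8
A3 regrets: 4, 16, 0, 31, 12 → max 31
A4 regrets: 0, 6, 0, 10, 0 → max 10
A5 regrets: 16, 17, 23, 26, 33 → max 33
A6 regrets: 24, 0, 19, 9, 33 → max 33
Smallest max regret = 8 → A2.

A2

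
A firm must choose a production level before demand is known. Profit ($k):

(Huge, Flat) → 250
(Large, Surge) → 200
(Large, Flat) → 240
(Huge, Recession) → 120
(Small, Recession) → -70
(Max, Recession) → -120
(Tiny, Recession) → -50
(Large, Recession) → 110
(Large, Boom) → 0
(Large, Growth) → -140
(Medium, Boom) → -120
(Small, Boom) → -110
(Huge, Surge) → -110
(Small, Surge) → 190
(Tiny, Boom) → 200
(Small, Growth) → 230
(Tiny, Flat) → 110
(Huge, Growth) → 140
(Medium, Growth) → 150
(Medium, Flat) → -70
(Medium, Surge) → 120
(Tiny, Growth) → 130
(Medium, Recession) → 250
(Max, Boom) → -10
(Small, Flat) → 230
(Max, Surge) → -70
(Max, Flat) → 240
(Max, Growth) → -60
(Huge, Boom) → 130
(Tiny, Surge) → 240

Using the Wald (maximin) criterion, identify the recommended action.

Tiny

Row minima: Tiny=-50, Small=-110, Medium=-120, Large=-140, Huge=-110, Max=-120
Best worst-case = -50 → Tiny.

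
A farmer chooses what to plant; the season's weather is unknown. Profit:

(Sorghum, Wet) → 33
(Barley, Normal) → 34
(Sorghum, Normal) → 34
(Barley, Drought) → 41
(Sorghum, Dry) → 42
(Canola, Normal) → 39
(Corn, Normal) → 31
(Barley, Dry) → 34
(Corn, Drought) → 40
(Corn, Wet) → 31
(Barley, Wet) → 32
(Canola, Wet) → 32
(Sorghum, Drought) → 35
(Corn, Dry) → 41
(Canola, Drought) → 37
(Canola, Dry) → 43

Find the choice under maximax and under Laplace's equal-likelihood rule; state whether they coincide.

Row maxima: Sorghum=42, Barley=41, Canola=43, Corn=41
Best best-case = 43 → Canola.
Row averages: Sorghum=36, Barley=35.25, Canola=37.75, Corn=35.75
Highest average = 37.75 → Canola.

maximax → Canola; laplace → Canola (agree)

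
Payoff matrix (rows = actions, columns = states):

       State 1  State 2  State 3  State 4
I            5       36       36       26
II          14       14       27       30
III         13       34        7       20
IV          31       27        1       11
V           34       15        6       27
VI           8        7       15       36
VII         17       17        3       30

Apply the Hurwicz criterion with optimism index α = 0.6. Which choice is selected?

VI

I: 0.6·36 + 0.4·5 = 23.6
II: 0.6·30 + 0.4·14 = 23.6
III: 0.6·34 + 0.4·7 = 23.2
IV: 0.6·31 + 0.4·1 = 19
V: 0.6·34 + 0.4·6 = 22.8
VI: 0.6·36 + 0.4·7 = 24.4
VII: 0.6·30 + 0.4·3 = 19.2
Highest Hurwicz score = 24.4 → VI.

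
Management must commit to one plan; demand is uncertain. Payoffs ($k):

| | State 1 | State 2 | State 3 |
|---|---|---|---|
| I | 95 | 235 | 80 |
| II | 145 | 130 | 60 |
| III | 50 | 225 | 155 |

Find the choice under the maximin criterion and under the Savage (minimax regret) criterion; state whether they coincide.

Row minima: I=80, II=60, III=50
Best worst-case = 80 → I.
Column bests: State 1=145, State 2=235, State 3=155.
I regrets: 50, 0, 75 → max 75
II regrets: 0, 105, 95 → max 105
III regrets: 95, 10, 0 → max 95
Smallest max regret = 75 → I.

maximin → I; minimax regret → I (agree)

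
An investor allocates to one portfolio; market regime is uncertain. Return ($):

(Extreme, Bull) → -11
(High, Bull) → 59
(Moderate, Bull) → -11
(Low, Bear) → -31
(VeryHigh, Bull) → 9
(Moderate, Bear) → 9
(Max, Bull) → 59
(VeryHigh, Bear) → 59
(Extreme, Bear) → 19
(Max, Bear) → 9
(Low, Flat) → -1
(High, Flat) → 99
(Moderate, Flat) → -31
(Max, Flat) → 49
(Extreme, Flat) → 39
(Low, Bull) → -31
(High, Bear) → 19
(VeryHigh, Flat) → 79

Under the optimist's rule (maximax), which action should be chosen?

High

Row maxima: Low=-1, Moderate=9, High=99, VeryHigh=79, Extreme=39, Max=59
Best best-case = 99 → High.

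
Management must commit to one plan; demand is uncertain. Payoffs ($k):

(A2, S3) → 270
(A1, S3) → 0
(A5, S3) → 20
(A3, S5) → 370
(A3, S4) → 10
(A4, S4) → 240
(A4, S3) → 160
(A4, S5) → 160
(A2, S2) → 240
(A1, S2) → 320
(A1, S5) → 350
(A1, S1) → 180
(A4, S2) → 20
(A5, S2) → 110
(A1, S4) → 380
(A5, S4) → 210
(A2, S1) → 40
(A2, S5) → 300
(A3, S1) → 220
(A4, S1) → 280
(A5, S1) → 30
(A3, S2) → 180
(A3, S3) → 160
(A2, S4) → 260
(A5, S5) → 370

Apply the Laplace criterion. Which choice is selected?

A1

Row averages: A1=246, A2=222, A3=188, A4=172, A5=148
Highest average = 246 → A1.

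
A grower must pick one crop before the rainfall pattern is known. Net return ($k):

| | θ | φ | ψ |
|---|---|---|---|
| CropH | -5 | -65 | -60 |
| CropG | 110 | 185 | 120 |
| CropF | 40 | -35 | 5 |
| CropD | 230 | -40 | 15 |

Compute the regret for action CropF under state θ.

190

Best payoff under θ is 230.
Regret = 230 − 40 = 190.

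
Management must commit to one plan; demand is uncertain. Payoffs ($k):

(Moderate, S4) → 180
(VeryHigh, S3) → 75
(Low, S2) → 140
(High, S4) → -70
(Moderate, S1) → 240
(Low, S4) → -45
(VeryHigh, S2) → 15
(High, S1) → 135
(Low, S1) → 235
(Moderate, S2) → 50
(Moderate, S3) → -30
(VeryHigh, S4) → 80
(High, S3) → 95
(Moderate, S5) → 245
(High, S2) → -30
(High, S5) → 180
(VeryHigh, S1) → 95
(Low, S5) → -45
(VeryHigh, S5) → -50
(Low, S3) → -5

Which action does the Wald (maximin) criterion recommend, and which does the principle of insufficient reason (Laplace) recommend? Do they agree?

Row minima: Low=-45, Moderate=-30, High=-70, VeryHigh=-50
Best worst-case = -30 → Moderate.
Row averages: Low=56, Moderate=137, High=62, VeryHigh=43
Highest average = 137 → Moderate.

maximin → Moderate; laplace → Moderate (agree)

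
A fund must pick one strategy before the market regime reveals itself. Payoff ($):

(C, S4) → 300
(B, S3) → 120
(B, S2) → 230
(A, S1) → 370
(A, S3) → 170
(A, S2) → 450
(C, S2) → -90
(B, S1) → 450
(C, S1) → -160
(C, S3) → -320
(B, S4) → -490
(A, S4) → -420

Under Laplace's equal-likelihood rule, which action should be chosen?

Row averages: A=142.5, B=77.5, C=-67.5
Highest average = 142.5 → A.

A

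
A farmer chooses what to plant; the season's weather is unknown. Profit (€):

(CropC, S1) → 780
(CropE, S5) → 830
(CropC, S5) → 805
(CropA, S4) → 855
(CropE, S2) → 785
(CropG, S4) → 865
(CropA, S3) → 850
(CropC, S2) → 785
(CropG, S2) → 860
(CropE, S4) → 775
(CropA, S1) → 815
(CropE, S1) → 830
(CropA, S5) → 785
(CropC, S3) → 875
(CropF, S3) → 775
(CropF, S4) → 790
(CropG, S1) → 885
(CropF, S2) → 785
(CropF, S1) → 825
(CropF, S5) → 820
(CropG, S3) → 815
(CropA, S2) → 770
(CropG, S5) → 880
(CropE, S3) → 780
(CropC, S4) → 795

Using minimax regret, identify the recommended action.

Column bests: S1=885, S2=860, S3=875, S4=865, S5=880.
CropG regrets: 0, 0, 60, 0, 0 → max 60
CropC regrets: 105, 75, 0, 70, 75 → max 105
CropA regrets: 70, 90, 25, 10, 95 → max 95
CropF regrets: 60, 75, 100, 75, 60 → max 100
CropE regrets: 55, 75, 95, 90, 50 → max 95
Smallest max regret = 60 → CropG.

CropG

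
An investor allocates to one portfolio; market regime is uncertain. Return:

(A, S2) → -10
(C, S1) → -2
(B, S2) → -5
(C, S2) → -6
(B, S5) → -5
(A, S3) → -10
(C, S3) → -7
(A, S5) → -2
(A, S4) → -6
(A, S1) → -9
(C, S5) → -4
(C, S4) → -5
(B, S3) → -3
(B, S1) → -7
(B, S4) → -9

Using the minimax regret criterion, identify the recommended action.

Column bests: S1=-2, S2=-5, S3=-3, S4=-5, S5=-2.
A regrets: 7, 5, 7, 1, 0 → max 7
B regrets: 5, 0, 0, 4, 3 → max 5
C regrets: 0, 1, 4, 0, 2 → max 4
Smallest max regret = 4 → C.

C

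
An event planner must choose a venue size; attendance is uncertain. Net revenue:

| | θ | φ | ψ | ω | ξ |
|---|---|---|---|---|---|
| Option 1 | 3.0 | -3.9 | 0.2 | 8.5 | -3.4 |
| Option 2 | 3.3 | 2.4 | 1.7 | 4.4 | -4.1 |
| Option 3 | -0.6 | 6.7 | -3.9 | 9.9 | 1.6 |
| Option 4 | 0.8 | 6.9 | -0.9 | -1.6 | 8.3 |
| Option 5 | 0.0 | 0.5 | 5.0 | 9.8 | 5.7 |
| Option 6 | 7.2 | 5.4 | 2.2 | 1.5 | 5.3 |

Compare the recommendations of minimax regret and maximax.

minimax regret → Option 5; maximax → Option 3 (disagree)

Column bests: θ=7.2, φ=6.9, ψ=5.0, ω=9.9, ξ=8.3.
Option 1 regrets: 4.2, 10.8, 4.8, 1.4, 11.7 → max 11.7
Option 2 regrets: 3.9, 4.5, 3.3, 5.5, 12.4 → max 12.4
Option 3 regrets: 7.8, 0.2, 8.9, 0.0, 6.7 → max 8.9
Option 4 regrets: 6.4, 0.0, 5.9, 11.5, 0.0 → max 11.5
Option 5 regrets: 7.2, 6.4, 0.0, 0.1, 2.6 → max 7.2
Option 6 regrets: 0.0, 1.5, 2.8, 8.4, 3.0 → max 8.4
Smallest max regret = 7.2 → Option 5.
Row maxima: Option 1=8.5, Option 2=4.4, Option 3=9.9, Option 4=8.3, Option 5=9.8, Option 6=7.2
Best best-case = 9.9 → Option 3.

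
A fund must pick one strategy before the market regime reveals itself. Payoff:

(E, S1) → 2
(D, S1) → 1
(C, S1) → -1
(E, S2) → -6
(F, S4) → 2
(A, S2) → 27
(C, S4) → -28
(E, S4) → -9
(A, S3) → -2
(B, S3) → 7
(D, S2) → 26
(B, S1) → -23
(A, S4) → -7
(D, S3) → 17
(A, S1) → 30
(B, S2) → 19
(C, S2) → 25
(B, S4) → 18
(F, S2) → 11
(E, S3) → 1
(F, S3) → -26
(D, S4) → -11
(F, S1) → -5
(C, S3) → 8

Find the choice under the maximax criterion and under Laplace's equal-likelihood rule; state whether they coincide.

maximax → A; laplace → A (agree)

Row maxima: A=30, B=19, C=25, D=26, E=2, F=11
Best best-case = 30 → A.
Row averages: A=12, B=5.25, C=1, D=8.25, E=-3, F=-4.5
Highest average = 12 → A.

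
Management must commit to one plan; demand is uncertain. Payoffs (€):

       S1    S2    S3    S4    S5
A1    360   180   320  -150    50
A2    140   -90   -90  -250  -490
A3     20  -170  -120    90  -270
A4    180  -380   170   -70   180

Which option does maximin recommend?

A1

Row minima: A1=-150, A2=-490, A3=-270, A4=-380
Best worst-case = -150 → A1.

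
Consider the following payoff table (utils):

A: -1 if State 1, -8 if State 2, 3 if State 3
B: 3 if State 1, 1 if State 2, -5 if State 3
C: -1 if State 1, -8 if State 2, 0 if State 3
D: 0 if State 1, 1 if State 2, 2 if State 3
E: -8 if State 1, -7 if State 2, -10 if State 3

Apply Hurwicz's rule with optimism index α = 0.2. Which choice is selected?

A: 0.2·3 + 0.8·(-8) = -5.8
B: 0.2·3 + 0.8·(-5) = -3.4
C: 0.2·0 + 0.8·(-8) = -6.4
D: 0.2·2 + 0.8·0 = 0.4
E: 0.2·(-7) + 0.8·(-10) = -9.4
Highest Hurwicz score = 0.4 → D.

D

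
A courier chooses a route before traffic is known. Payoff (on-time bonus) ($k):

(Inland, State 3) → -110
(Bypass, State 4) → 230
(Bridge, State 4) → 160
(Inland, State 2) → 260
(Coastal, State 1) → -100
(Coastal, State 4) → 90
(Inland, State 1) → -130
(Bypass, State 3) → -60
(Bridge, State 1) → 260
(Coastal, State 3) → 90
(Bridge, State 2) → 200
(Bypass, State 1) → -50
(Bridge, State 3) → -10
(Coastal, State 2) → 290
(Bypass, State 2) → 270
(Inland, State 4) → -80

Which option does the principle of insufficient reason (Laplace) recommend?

Bridge

Row averages: Inland=-15, Bridge=152.5, Coastal=92.5, Bypass=97.5
Highest average = 152.5 → Bridge.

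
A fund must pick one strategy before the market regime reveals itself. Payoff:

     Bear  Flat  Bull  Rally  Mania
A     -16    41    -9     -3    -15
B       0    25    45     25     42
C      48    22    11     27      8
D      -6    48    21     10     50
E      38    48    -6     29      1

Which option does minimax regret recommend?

C

Column bests: Bear=48, Flat=48, Bull=45, Rally=29, Mania=50.
A regrets: 64, 7, 54, 32, 65 → max 65
B regrets: 48, 23, 0, 4, 8 → max 48
C regrets: 0, 26, 34, 2, 42 → max 42
D regrets: 54, 0, 24, 19, 0 → max 54
E regrets: 10, 0, 51, 0, 49 → max 51
Smallest max regret = 42 → C.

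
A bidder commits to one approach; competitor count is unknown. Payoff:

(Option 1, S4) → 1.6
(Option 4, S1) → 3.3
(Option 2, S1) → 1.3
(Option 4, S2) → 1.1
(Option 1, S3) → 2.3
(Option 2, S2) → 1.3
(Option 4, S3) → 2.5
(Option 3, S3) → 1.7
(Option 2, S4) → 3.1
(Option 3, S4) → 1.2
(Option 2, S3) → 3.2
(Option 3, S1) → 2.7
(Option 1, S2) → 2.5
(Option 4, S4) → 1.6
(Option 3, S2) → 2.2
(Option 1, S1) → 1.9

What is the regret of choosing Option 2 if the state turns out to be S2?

1.2

Best payoff under S2 is 2.5.
Regret = 2.5 − 1.3 = 1.2.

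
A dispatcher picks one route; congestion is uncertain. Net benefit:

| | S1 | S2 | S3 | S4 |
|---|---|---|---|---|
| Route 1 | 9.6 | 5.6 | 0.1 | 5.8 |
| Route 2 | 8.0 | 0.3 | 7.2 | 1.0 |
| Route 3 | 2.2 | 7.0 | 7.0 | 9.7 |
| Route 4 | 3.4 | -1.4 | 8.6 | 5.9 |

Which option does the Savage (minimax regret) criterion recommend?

Column bests: S1=9.6, S2=7.0, S3=8.6, S4=9.7.
Route 1 regrets: 0.0, 1.4, 8.5, 3.9 → max 8.5
Route 2 regrets: 1.6, 6.7, 1.4, 8.7 → max 8.7
Route 3 regrets: 7.4, 0.0, 1.6, 0.0 → max 7.4
Route 4 regrets: 6.2, 8.4, 0.0, 3.8 → max 8.4
Smallest max regret = 7.4 → Route 3.

Route 3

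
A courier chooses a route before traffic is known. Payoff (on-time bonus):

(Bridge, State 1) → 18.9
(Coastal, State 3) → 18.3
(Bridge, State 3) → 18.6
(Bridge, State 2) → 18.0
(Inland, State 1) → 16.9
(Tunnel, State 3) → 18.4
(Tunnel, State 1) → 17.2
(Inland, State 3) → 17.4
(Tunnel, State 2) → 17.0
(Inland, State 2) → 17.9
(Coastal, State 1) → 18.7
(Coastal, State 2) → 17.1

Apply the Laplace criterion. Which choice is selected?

Bridge

Row averages: Coastal=541/30, Bridge=18.5, Tunnel=263/15, Inland=17.4
Highest average = 18.5 → Bridge.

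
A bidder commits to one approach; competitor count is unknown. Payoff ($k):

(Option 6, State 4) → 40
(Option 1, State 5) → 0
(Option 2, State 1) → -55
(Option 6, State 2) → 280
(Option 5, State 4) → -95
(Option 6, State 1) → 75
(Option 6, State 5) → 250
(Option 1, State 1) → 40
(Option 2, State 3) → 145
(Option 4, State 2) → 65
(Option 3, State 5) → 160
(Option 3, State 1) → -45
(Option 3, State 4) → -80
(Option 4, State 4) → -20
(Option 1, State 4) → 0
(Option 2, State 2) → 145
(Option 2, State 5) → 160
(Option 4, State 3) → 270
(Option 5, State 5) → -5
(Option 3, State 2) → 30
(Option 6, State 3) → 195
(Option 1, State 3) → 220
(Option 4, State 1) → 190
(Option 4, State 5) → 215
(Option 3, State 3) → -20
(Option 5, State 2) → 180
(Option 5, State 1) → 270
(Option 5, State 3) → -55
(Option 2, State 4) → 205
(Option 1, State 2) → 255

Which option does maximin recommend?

Row minima: Option 1=0, Option 2=-55, Option 3=-80, Option 4=-20, Option 5=-95, Option 6=40
Best worst-case = 40 → Option 6.

Option 6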